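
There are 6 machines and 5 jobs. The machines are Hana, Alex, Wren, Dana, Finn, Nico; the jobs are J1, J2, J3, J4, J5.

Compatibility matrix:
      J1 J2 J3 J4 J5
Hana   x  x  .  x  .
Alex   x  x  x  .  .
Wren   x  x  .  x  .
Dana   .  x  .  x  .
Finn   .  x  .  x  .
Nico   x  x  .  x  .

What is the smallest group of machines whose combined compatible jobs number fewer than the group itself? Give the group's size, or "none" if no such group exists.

4

Take S = {Hana, Wren, Dana, Finn}. Its neighbourhood is {J1, J2, J4}, so |N(S)| = 3 < |S| = 4.
Every subset of size less than 4 has at least as many neighbours as members, so 4 is the minimum.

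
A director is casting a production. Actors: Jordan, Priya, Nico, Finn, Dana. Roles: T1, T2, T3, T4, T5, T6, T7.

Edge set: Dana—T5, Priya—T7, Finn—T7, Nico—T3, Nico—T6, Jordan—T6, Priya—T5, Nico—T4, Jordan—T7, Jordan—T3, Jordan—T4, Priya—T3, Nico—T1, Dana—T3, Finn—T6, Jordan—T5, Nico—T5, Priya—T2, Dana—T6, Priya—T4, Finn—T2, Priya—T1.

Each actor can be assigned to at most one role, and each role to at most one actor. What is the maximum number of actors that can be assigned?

5

A valid assignment of size 5: Jordan→T4, Priya→T3, Nico→T5, Finn→T7, Dana→T6.
This saturates every actor, so 5 is the maximum.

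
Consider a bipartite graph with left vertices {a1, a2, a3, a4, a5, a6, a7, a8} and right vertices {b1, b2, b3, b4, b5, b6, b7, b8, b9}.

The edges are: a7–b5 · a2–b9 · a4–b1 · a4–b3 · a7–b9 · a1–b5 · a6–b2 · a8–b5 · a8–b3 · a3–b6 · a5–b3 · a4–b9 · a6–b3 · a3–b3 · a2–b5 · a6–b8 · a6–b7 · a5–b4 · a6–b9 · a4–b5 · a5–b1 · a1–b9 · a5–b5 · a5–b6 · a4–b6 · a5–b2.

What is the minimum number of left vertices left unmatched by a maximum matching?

1

One maximum matching: a1–b9, a2–b5, a3–b6, a4–b1, a5–b4, a6–b7, a8–b3.
The set {a1, a2, a7} has only 2 neighbours ({b5, b9}), so by Hall's theorem at most 7 of the 8 left vertices can be matched.
That matches 7 of the 8, leaving 1 unmatched; no matching can do better.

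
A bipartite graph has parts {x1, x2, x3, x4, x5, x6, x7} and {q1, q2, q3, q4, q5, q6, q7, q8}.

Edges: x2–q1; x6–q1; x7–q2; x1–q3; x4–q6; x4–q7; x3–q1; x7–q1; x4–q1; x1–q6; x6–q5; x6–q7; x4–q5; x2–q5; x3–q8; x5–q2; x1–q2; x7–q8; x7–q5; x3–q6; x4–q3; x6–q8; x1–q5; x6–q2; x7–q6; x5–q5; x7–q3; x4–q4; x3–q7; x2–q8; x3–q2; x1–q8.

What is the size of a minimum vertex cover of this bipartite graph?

The 7 edges x1–q8, x2–q5, x3–q7, x4–q4, x5–q2, x6–q1, x7–q6 form a matching, so any vertex cover needs at least 7 vertices (one per matched edge).
Conversely {x1, x2, x3, x4, x5, x6, x7} meets every edge and has exactly 7 vertices, so 7 is optimal.

7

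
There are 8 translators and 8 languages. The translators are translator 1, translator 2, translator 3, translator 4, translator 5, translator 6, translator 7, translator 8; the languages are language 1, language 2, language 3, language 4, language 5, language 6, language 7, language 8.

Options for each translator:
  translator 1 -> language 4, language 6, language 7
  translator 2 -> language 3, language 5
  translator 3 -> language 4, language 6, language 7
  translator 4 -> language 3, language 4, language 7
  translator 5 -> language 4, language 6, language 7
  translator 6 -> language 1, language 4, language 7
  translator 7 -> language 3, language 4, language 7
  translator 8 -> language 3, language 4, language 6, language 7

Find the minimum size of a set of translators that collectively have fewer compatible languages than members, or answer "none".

Take S = {translator 1, translator 3, translator 4, translator 5, translator 7}. Its neighbourhood is {language 3, language 4, language 6, language 7}, so |N(S)| = 4 < |S| = 5.
Every subset of size less than 5 has at least as many neighbours as members, so 5 is the minimum.

5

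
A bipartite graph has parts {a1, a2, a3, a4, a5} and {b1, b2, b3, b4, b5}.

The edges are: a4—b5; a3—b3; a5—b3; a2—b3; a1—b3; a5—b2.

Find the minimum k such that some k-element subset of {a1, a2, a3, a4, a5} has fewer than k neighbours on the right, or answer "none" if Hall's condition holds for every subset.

2

Take S = {a1, a2}. Its neighbourhood is {b3}, so |N(S)| = 1 < |S| = 2.
No single vertex violates Hall's condition since each has at least one neighbour, so 2 is the minimum.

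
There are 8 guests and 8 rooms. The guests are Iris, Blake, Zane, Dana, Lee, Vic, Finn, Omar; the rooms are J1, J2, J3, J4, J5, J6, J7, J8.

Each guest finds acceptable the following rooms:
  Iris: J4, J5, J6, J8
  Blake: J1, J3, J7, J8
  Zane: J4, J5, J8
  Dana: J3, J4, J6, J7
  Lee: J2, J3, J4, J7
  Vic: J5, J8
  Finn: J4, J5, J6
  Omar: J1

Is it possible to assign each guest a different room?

A valid assignment of size 8: Iris–J5, Blake–J7, Zane–J4, Dana–J3, Lee–J2, Vic–J8, Finn–J6, Omar–J1.
Every guest is matched, so this is a perfect matching.

Yes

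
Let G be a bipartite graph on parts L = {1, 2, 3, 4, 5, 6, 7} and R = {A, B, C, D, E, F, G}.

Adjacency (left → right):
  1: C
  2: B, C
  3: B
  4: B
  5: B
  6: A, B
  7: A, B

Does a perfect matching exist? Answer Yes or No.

The set {1, 2, 3, 4, 5, 6, 7} has only 3 neighbours ({A, B, C}), so by Hall's theorem at most 3 of the 7 left vertices can be matched.
Hence no matching covers every left vertex.

No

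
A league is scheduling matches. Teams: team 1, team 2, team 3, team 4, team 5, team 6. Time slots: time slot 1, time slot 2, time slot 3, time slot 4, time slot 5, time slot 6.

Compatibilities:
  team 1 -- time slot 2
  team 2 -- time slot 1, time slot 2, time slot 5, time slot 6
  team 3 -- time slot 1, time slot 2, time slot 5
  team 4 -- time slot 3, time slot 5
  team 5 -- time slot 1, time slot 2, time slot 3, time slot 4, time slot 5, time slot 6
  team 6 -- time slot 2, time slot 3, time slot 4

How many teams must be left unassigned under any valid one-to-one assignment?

A valid assignment of size 6: team 1-time slot 2, team 2-time slot 6, team 3-time slot 1, team 4-time slot 3, team 5-time slot 5, team 6-time slot 4.
All 6 teams are matched, so no larger matching exists.
That matches 6 of the 6, leaving 0 unmatched; no matching can do better.

0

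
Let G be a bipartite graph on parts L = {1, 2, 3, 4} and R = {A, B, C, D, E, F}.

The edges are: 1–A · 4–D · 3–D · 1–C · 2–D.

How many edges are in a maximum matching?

2

One maximum matching: 1–C, 2–D.
The set {2, 3, 4} has only 1 neighbour ({D}), so by Hall's theorem at most 2 of the 4 left vertices can be matched.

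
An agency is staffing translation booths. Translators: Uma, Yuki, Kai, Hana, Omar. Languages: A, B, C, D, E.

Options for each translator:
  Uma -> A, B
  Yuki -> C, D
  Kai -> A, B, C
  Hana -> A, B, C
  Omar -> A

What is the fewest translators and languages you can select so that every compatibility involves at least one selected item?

4

{Yuki, A, B, C} is a vertex cover of size 4: every edge has an endpoint in this set.
No smaller cover exists because Uma–A, Yuki–D, Kai–C, Hana–B is a matching of size 4, and a cover must include an endpoint of each of these disjoint edges (König's theorem).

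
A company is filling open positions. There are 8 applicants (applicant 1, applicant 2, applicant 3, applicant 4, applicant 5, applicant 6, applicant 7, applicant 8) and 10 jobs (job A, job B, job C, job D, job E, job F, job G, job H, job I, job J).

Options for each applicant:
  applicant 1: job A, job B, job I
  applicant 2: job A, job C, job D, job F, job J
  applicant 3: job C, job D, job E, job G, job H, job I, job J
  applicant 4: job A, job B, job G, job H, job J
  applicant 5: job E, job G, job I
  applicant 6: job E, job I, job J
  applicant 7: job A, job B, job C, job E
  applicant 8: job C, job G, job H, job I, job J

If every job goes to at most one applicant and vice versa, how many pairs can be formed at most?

One maximum matching: applicant 1-job A, applicant 2-job F, applicant 3-job D, applicant 4-job H, applicant 5-job G, applicant 6-job I, applicant 7-job E, applicant 8-job J.
All 8 applicants are matched, so no larger matching exists.

8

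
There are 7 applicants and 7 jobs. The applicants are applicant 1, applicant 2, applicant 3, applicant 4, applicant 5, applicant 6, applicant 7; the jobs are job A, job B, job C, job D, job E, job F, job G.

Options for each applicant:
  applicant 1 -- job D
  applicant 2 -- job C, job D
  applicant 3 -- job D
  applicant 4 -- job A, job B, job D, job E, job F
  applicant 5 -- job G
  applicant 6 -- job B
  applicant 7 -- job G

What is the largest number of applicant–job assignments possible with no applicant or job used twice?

5

One maximum matching: applicant 1-job D, applicant 2-job C, applicant 4-job F, applicant 5-job G, applicant 6-job B.
The set {applicant 1, applicant 3, applicant 5, applicant 7} has only 2 neighbours ({job D, job G}), so by Hall's theorem at most 5 of the 7 applicants can be matched.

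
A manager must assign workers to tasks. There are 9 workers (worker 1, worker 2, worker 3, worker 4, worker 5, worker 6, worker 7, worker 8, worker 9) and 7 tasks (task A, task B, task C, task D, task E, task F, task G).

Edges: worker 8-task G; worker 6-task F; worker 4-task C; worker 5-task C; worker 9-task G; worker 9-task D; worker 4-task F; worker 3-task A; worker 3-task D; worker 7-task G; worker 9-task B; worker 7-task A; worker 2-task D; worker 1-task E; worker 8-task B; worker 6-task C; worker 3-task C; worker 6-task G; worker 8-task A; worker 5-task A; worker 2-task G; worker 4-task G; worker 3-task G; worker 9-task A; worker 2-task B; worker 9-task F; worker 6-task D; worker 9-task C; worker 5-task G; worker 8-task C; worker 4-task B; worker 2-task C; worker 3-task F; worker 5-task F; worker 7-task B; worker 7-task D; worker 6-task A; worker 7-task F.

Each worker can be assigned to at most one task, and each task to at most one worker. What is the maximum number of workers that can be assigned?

For example, pair worker 1-task E, worker 2-task G, worker 3-task D, worker 4-task B, worker 5-task C, worker 6-task F, worker 7-task A.
The set {worker 2, worker 3, worker 4, worker 5, worker 6, worker 7, worker 8, worker 9} has only 6 neighbours ({task A, task B, task C, task D, task F, task G}), so by Hall's theorem at most 7 of the 9 workers can be matched.

7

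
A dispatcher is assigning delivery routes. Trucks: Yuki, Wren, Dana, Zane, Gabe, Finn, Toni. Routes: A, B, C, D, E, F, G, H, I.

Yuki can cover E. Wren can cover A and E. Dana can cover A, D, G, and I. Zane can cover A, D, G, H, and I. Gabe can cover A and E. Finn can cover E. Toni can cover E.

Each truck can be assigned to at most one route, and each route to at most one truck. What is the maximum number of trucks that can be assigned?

4

A valid assignment of size 4: Yuki-E, Wren-A, Dana-I, Zane-G.
The set {Yuki, Wren, Gabe, Finn, Toni} has only 2 neighbours ({A, E}), so by Hall's theorem at most 4 of the 7 trucks can be matched.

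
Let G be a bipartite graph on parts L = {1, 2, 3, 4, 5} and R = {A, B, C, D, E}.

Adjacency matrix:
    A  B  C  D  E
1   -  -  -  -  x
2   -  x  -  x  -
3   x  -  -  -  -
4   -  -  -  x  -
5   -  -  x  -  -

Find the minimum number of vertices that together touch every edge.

5

{1, 2, 3, 4, 5} is a vertex cover of size 5: every edge has an endpoint in this set.
No smaller cover exists because 1–E, 2–B, 3–A, 4–D, 5–C is a matching of size 5, and a cover must include an endpoint of each of these disjoint edges (König's theorem).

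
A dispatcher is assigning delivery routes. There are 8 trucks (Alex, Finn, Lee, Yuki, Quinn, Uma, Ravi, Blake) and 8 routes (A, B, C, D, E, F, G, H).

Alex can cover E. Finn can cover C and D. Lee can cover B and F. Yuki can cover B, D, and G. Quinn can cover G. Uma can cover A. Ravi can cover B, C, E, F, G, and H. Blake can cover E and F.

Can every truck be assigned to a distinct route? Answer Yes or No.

For example, pair Alex–E, Finn–C, Lee–B, Yuki–D, Quinn–G, Uma–A, Ravi–H, Blake–F.
Every truck is matched, so this is a perfect matching.

Yes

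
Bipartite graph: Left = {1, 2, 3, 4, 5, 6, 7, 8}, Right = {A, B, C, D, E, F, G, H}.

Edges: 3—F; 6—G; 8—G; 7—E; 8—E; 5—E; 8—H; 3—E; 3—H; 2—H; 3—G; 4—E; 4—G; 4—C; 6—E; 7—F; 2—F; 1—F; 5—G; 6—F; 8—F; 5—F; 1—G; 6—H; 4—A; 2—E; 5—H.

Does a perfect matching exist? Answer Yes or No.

No

The set {1, 2, 3, 5, 6, 7, 8} has only 4 neighbours ({E, F, G, H}), so by Hall's theorem at most 5 of the 8 left vertices can be matched.
Hence no matching covers every left vertex.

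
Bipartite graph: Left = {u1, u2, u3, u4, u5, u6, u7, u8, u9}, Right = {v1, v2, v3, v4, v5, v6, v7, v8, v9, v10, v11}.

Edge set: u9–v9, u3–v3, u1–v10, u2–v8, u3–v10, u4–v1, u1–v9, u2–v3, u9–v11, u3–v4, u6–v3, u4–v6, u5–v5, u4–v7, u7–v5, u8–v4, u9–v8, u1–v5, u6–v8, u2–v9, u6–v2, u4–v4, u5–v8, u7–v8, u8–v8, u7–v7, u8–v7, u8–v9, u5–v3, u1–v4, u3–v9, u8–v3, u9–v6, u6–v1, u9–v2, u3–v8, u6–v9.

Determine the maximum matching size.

A valid assignment of size 9: u1→v4, u2→v9, u3→v10, u4→v6, u5→v3, u6→v2, u7→v7, u8→v8, u9→v11.
This saturates every left vertex, so 9 is the maximum.

9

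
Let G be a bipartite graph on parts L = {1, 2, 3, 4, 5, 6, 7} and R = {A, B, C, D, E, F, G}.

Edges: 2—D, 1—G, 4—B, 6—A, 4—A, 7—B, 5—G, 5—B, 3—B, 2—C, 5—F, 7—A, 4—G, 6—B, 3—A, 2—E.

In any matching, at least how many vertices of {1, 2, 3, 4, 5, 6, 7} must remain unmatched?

2

A valid assignment of size 5: 1-G, 2-E, 3-A, 4-B, 5-F.
The set {1, 3, 4, 6, 7} has only 3 neighbours ({A, B, G}), so by Hall's theorem at most 5 of the 7 left vertices can be matched.
That matches 5 of the 7, leaving 2 unmatched; no matching can do better.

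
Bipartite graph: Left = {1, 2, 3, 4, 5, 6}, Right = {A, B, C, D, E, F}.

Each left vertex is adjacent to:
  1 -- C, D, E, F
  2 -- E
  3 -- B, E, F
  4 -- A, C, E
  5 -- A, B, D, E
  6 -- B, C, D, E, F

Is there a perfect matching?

For example, pair 1–C, 2–E, 3–F, 4–A, 5–D, 6–B.
Every left vertex is matched, so this is a perfect matching.

Yes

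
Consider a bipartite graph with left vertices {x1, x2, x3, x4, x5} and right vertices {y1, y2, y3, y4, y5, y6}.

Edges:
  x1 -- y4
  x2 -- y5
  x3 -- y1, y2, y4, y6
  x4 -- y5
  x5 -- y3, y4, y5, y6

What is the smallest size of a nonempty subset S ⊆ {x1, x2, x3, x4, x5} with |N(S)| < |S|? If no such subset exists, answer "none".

2

Take S = {x2, x4}. Its neighbourhood is {y5}, so |N(S)| = 1 < |S| = 2.
No single vertex violates Hall's condition since each has at least one neighbour, so 2 is the minimum.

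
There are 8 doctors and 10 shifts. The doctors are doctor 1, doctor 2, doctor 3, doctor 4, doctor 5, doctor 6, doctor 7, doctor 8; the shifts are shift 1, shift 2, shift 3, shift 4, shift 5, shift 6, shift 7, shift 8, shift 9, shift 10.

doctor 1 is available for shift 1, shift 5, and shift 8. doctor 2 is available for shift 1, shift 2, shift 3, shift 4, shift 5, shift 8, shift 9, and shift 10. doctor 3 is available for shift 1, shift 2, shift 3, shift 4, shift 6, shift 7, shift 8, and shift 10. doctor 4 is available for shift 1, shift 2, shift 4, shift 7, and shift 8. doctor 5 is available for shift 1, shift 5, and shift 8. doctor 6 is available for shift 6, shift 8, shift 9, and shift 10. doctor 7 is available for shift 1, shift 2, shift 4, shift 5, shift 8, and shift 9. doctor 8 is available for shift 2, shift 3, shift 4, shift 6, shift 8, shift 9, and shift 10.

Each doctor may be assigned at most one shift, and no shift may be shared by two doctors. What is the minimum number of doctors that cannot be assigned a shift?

0

For example, pair doctor 1→shift 5, doctor 2→shift 2, doctor 3→shift 7, doctor 4→shift 8, doctor 5→shift 1, doctor 6→shift 10, doctor 7→shift 4, doctor 8→shift 6.
This saturates every doctor, so 8 is the maximum.
That matches 8 of the 8, leaving 0 unmatched; no matching can do better.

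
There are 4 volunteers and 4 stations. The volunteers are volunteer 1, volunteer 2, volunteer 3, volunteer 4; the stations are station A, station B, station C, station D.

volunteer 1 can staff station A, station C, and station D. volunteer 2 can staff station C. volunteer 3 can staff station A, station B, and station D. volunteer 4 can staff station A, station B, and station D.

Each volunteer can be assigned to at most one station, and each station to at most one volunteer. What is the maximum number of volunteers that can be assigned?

4

A valid assignment of size 4: volunteer 1→station D, volunteer 2→station C, volunteer 3→station B, volunteer 4→station A.
All 4 volunteers are matched, so no larger matching exists.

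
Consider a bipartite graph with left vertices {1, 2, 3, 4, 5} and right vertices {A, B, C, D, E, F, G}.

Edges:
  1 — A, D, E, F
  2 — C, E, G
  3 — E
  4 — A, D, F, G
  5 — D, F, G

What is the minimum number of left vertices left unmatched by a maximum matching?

0

A valid assignment of size 5: 1-A, 2-C, 3-E, 4-D, 5-F.
This saturates every left vertex, so 5 is the maximum.
That matches 5 of the 5, leaving 0 unmatched; no matching can do better.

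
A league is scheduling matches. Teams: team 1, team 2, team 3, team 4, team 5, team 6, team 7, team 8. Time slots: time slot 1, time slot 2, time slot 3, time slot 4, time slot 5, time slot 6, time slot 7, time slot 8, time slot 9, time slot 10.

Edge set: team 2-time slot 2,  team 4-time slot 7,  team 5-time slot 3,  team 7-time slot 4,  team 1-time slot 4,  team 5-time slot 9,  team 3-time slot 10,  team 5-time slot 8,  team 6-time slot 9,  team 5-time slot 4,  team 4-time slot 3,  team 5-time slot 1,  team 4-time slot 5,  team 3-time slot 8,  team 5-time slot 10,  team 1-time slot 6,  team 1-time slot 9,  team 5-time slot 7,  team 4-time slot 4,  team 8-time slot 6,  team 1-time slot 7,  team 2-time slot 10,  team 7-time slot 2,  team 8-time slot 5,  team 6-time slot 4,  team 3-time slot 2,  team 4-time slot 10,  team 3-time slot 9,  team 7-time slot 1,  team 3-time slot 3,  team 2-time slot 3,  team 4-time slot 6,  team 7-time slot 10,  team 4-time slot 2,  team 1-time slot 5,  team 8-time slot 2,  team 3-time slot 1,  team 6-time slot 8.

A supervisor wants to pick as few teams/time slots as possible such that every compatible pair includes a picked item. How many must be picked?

A maximum matching has 8 edges (e.g. team 1–time slot 5, team 2–time slot 10, team 3–time slot 9, team 4–time slot 3, team 5–time slot 7, team 6–time slot 8, team 7–time slot 4, team 8–time slot 2).
By König's theorem the minimum vertex cover has the same size. One such cover is {team 1, team 2, team 3, team 4, team 5, team 6, team 7, team 8}.

8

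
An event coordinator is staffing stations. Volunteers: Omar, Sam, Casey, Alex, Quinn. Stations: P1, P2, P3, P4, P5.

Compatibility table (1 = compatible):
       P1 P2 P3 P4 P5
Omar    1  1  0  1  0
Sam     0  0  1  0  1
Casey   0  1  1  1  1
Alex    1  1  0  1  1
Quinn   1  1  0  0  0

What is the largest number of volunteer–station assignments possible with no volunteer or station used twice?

One maximum matching: Omar–P2, Sam–P3, Casey–P4, Alex–P5, Quinn–P1.
This saturates every volunteer, so 5 is the maximum.

5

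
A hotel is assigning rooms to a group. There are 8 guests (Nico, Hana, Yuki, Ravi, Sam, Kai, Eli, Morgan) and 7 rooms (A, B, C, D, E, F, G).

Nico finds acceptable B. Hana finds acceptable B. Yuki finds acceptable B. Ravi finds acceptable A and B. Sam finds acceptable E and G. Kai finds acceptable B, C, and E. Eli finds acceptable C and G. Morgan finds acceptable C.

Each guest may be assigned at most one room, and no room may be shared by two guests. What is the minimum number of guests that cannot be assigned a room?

For example, pair Nico–B, Ravi–A, Sam–G, Kai–E, Eli–C.
The set {Nico, Hana, Yuki, Sam, Kai, Eli, Morgan} has only 4 neighbours ({B, C, E, G}), so by Hall's theorem at most 5 of the 8 guests can be matched.
That matches 5 of the 8, leaving 3 unmatched; no matching can do better.

3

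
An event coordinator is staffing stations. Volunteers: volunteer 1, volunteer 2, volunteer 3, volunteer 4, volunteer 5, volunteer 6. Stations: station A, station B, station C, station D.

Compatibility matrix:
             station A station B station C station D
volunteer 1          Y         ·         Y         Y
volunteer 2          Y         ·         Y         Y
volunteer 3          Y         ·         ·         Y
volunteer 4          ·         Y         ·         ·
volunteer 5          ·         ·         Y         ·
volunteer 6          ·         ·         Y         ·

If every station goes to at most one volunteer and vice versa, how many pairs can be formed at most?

A valid assignment of size 4: volunteer 1–station C, volunteer 2–station D, volunteer 3–station A, volunteer 4–station B.
The set {volunteer 1, volunteer 2, volunteer 3, volunteer 5, volunteer 6} has only 3 neighbours ({station A, station C, station D}), so by Hall's theorem at most 4 of the 6 volunteers can be matched.

4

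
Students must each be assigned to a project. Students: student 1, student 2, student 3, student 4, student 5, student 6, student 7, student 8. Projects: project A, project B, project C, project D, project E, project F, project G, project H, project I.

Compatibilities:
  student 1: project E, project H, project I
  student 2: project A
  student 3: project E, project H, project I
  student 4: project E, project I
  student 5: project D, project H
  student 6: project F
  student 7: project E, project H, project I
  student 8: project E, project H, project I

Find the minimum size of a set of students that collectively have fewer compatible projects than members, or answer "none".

Take S = {student 1, student 3, student 4, student 7}. Its neighbourhood is {project E, project H, project I}, so |N(S)| = 3 < |S| = 4.
Every subset of size less than 4 has at least as many neighbours as members, so 4 is the minimum.

4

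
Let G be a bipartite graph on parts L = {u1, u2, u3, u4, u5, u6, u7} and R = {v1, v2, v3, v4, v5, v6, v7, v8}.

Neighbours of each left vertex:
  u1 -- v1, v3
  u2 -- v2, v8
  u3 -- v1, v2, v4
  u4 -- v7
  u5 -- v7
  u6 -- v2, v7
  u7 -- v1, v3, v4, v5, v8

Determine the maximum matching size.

One maximum matching: u1-v1, u2-v8, u3-v4, u4-v7, u6-v2, u7-v3.
The set {u4, u5} has only 1 neighbour ({v7}), so by Hall's theorem at most 6 of the 7 left vertices can be matched.

6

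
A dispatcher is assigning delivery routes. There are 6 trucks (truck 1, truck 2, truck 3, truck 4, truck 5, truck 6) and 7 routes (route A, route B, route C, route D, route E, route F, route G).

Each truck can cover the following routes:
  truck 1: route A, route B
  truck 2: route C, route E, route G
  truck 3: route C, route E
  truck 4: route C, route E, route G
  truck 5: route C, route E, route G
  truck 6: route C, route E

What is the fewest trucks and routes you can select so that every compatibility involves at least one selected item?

4

A maximum matching has 4 edges (e.g. truck 1–route B, truck 2–route G, truck 3–route C, truck 4–route E).
By König's theorem the minimum vertex cover has the same size. One such cover is {truck 1, route C, route E, route G}.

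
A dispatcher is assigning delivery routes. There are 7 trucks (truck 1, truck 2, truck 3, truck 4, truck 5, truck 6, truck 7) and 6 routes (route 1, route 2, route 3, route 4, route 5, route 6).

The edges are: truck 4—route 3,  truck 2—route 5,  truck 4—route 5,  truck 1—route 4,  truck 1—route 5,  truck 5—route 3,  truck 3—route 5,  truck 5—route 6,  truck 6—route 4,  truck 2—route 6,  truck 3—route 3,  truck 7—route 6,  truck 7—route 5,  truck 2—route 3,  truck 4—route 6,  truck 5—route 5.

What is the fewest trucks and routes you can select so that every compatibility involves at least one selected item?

4

{route 3, route 4, route 5, route 6} is a vertex cover of size 4: every edge has an endpoint in this set.
No smaller cover exists because truck 1–route 4, truck 2–route 3, truck 3–route 5, truck 4–route 6 is a matching of size 4, and a cover must include an endpoint of each of these disjoint edges (König's theorem).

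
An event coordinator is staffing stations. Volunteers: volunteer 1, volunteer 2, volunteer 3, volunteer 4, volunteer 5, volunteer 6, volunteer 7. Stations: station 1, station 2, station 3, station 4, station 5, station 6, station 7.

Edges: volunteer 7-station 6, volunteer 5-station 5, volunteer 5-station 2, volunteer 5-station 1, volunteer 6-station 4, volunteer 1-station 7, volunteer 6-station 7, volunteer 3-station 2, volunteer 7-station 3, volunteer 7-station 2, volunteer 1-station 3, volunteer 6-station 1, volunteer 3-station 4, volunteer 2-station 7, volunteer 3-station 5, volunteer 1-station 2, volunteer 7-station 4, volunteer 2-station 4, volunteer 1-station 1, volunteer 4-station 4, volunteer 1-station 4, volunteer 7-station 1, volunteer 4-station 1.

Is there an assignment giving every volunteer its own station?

Yes

For example, pair volunteer 1–station 3, volunteer 2–station 7, volunteer 3–station 5, volunteer 4–station 4, volunteer 5–station 2, volunteer 6–station 1, volunteer 7–station 6.
All 7 volunteers are covered.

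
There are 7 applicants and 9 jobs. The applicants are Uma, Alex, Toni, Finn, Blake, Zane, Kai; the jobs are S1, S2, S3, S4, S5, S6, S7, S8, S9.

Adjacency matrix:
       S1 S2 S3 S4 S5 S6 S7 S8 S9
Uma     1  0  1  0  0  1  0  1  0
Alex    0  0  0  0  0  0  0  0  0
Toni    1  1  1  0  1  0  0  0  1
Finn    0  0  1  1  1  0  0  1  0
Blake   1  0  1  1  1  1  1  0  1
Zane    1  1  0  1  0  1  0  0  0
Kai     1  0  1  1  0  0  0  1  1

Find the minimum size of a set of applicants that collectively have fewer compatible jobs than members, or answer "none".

Take S = {Alex}. Its neighbourhood is {}, so |N(S)| = 0 < |S| = 1.

1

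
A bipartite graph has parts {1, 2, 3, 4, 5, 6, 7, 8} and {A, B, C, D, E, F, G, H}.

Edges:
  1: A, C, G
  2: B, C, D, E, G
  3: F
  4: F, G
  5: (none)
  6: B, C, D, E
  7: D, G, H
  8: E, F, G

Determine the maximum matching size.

For example, pair 1→A, 2→B, 3→F, 4→G, 6→C, 7→D, 8→E.
The set {5} has only 0 neighbours (∅), so by Hall's theorem at most 7 of the 8 left vertices can be matched.

7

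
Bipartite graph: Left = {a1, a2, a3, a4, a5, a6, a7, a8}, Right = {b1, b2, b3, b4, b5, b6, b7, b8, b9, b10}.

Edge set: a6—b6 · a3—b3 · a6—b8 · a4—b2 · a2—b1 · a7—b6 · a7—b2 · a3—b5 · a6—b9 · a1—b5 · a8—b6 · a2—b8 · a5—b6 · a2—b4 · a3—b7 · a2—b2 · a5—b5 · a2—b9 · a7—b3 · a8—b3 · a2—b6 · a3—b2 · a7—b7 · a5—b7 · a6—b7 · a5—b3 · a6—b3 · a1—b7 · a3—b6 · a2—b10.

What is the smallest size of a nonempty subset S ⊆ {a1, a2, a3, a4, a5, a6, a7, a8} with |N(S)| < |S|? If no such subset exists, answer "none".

6

Take S = {a1, a3, a4, a5, a7, a8}. Its neighbourhood is {b2, b3, b5, b6, b7}, so |N(S)| = 5 < |S| = 6.
Every subset of size less than 6 has at least as many neighbours as members, so 6 is the minimum.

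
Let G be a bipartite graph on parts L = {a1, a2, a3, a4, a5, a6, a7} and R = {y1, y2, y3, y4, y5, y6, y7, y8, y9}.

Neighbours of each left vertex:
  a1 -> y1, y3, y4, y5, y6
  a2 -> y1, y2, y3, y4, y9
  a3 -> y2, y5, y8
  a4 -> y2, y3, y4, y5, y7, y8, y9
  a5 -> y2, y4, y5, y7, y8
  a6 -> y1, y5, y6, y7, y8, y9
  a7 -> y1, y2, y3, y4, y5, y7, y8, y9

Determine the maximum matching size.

7

For example, pair a1-y3, a2-y9, a3-y2, a4-y4, a5-y8, a6-y6, a7-y7.
This saturates every left vertex, so 7 is the maximum.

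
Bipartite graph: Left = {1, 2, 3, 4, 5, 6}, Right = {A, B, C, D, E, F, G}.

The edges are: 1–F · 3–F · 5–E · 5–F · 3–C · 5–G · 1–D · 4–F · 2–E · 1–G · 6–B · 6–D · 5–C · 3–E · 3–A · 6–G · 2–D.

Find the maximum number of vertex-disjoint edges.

For example, pair 1–G, 2–D, 3–C, 4–F, 5–E, 6–B.
This saturates every left vertex, so 6 is the maximum.

6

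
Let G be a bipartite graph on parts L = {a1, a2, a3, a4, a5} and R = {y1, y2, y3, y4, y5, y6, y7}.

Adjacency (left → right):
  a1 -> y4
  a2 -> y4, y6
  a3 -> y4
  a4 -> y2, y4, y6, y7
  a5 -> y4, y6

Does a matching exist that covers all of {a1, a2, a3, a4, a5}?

The set {a1, a2, a3, a5} has only 2 neighbours ({y4, y6}), so by Hall's theorem at most 3 of the 5 left vertices can be matched.
Hence no matching covers every left vertex.

No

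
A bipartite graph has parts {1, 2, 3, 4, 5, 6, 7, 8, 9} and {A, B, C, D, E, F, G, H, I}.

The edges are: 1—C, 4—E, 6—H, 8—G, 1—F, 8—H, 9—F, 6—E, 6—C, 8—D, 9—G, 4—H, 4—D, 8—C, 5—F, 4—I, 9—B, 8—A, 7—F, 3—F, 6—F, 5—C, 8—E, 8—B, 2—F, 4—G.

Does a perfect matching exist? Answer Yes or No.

The set {1, 2, 3, 5, 7} has only 2 neighbours ({C, F}), so by Hall's theorem at most 6 of the 9 left vertices can be matched.
Hence no matching covers every left vertex.

No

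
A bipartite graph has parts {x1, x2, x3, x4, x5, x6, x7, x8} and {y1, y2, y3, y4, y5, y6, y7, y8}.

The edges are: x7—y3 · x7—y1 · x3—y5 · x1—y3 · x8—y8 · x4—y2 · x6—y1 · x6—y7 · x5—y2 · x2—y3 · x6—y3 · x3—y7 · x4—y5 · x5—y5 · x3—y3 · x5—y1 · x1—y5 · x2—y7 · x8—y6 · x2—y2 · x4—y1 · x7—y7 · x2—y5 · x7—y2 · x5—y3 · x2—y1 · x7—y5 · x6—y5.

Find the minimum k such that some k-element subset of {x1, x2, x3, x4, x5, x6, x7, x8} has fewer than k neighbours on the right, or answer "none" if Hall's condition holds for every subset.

6

Take S = {x1, x2, x3, x4, x5, x6}. Its neighbourhood is {y1, y2, y3, y5, y7}, so |N(S)| = 5 < |S| = 6.
Every subset of size less than 6 has at least as many neighbours as members, so 6 is the minimum.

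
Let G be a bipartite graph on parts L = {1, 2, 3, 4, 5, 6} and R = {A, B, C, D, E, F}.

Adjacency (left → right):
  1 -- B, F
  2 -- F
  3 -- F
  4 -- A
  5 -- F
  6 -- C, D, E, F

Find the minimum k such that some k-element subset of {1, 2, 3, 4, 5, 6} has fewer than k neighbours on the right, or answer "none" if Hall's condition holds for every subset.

2

Take S = {2, 3}. Its neighbourhood is {F}, so |N(S)| = 1 < |S| = 2.
No single vertex violates Hall's condition since each has at least one neighbour, so 2 is the minimum.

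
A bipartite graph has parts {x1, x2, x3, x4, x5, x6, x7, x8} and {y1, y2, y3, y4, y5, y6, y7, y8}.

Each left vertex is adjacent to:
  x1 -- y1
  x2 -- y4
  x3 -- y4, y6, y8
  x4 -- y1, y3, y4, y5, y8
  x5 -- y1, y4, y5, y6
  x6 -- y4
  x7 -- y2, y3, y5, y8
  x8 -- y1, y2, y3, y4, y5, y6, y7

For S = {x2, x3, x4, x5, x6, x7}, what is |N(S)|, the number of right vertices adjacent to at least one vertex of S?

The union of neighbours of {x2, x3, x4, x5, x6, x7} is {y1, y2, y3, y4, y5, y6, y8}, which has 7 elements.
Since |N(S)| = 7 ≥ |S| = 6, Hall's condition holds for this subset.

7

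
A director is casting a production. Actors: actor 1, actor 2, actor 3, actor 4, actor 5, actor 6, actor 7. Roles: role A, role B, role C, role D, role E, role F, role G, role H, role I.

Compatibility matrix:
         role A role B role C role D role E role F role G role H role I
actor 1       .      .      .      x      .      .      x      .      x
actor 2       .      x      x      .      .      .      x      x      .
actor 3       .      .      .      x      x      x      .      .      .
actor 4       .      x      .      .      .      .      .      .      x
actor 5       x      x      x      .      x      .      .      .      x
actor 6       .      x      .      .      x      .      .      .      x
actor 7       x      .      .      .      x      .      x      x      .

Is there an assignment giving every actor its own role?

One maximum matching: actor 1→role D, actor 2→role H, actor 3→role F, actor 4→role I, actor 5→role C, actor 6→role B, actor 7→role G.
All 7 actors are covered.

Yes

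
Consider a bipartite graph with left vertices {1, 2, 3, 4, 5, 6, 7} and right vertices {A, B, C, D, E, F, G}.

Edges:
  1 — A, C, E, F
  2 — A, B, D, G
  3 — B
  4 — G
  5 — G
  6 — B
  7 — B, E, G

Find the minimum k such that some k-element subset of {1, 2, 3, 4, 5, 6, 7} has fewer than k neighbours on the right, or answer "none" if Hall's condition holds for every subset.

2

Take S = {3, 6}. Its neighbourhood is {B}, so |N(S)| = 1 < |S| = 2.
No single vertex violates Hall's condition since each has at least one neighbour, so 2 is the minimum.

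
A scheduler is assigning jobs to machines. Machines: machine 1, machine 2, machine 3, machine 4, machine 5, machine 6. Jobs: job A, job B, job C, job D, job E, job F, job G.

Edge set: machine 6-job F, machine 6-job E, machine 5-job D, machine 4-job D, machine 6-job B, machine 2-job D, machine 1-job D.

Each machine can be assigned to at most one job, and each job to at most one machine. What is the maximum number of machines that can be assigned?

2

For example, pair machine 1-job D, machine 6-job F.
The set {machine 1, machine 2, machine 3, machine 4, machine 5} has only 1 neighbour ({job D}), so by Hall's theorem at most 2 of the 6 machines can be matched.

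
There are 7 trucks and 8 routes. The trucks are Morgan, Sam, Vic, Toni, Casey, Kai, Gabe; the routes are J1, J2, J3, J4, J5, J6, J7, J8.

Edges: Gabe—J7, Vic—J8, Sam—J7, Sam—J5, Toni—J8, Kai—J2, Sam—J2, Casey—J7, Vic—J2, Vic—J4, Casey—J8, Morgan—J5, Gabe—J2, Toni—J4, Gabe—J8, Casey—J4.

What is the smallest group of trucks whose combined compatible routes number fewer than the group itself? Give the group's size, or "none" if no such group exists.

Take S = {Vic, Toni, Casey, Kai, Gabe}. Its neighbourhood is {J2, J4, J7, J8}, so |N(S)| = 4 < |S| = 5.
Every subset of size less than 5 has at least as many neighbours as members, so 5 is the minimum.

5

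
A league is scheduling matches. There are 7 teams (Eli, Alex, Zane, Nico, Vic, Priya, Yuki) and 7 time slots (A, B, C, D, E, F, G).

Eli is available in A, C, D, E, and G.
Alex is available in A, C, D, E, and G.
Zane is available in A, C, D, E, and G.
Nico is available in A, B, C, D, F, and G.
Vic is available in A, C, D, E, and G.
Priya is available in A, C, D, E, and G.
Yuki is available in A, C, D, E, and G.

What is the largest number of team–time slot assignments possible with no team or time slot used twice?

For example, pair Eli→C, Alex→D, Zane→E, Nico→B, Vic→A, Priya→G.
The set {Eli, Alex, Zane, Vic, Priya, Yuki} has only 5 neighbours ({A, C, D, E, G}), so by Hall's theorem at most 6 of the 7 teams can be matched.

6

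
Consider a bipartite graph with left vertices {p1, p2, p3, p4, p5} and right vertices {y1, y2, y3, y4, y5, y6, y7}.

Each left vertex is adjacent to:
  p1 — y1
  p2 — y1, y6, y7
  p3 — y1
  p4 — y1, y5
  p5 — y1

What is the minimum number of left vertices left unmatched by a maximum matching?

One maximum matching: p1–y1, p2–y7, p4–y5.
The set {p1, p3, p5} has only 1 neighbour ({y1}), so by Hall's theorem at most 3 of the 5 left vertices can be matched.
That matches 3 of the 5, leaving 2 unmatched; no matching can do better.

2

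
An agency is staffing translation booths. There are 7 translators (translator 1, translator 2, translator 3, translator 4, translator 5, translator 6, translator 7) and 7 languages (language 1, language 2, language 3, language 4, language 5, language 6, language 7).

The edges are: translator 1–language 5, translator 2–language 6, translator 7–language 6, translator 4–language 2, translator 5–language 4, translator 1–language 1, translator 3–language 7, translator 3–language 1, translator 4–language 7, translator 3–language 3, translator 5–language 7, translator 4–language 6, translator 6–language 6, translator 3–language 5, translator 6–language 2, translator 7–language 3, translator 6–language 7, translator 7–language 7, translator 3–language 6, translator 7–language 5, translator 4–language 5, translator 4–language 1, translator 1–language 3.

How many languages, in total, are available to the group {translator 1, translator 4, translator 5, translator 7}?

7

The union of neighbours of {translator 1, translator 4, translator 5, translator 7} is {language 1, language 2, language 3, language 4, language 5, language 6, language 7}, which has 7 elements.
Since |N(S)| = 7 ≥ |S| = 4, Hall's condition holds for this subset.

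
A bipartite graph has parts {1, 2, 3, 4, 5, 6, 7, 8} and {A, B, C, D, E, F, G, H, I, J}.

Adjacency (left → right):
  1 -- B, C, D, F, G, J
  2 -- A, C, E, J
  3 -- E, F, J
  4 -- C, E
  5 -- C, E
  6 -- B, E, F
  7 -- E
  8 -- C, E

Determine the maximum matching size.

6

One maximum matching: 1→G, 2→J, 3→F, 4→C, 5→E, 6→B.
The set {4, 5, 7, 8} has only 2 neighbours ({C, E}), so by Hall's theorem at most 6 of the 8 left vertices can be matched.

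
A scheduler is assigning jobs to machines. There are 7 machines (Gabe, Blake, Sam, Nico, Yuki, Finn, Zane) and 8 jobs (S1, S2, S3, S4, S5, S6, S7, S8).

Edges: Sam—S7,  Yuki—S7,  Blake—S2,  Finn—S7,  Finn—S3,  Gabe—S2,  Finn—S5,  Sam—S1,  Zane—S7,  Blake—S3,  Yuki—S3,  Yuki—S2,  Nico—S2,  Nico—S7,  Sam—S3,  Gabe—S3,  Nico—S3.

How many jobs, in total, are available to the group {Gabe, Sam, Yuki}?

4

The union of neighbours of {Gabe, Sam, Yuki} is {S1, S2, S3, S7}, which has 4 elements.
Since |N(S)| = 4 ≥ |S| = 3, Hall's condition holds for this subset.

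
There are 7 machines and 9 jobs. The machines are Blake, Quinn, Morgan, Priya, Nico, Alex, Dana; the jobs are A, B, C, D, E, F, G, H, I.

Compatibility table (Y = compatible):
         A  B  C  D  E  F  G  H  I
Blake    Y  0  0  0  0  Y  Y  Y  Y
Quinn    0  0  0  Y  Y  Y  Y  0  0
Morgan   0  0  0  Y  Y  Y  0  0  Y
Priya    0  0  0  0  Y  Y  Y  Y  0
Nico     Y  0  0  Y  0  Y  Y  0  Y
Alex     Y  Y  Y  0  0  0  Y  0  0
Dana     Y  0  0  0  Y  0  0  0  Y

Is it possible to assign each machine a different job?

Yes

For example, pair Blake→A, Quinn→D, Morgan→E, Priya→H, Nico→G, Alex→B, Dana→I.
Every machine is matched, so this matching saturates all of them.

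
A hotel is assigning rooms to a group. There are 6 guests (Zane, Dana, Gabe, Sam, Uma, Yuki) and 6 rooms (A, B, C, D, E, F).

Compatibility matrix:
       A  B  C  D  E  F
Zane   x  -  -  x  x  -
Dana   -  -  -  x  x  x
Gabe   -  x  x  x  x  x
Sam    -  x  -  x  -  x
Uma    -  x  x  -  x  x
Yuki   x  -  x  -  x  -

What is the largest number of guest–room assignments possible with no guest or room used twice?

For example, pair Zane→A, Dana→D, Gabe→B, Sam→F, Uma→C, Yuki→E.
This saturates every guest, so 6 is the maximum.

6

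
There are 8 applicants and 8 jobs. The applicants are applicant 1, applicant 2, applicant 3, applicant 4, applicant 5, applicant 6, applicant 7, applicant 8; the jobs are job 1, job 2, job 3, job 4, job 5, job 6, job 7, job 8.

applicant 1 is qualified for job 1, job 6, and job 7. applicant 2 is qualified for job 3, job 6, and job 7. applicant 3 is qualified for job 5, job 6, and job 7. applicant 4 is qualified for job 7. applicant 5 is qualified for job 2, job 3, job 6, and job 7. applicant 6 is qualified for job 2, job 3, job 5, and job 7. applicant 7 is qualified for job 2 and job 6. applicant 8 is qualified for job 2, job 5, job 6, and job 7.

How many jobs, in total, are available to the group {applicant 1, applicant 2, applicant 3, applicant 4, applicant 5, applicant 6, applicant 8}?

6

The union of neighbours of {applicant 1, applicant 2, applicant 3, applicant 4, applicant 5, applicant 6, applicant 8} is {job 1, job 2, job 3, job 5, job 6, job 7}, which has 6 elements.
Since |N(S)| = 6 < |S| = 7, Hall's condition fails for this subset.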